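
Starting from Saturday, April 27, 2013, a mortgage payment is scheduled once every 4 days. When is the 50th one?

The 50th occurrence is 49 intervals after the first: 49 × 4 = 196 days after April 27, 2013.
April has 30 days — 3 days to the end of April leaves 193.
May has 31 days (162 left).
June has 30 days (132 left).
July has 31 days (101 left).
August has 31 days (70 left).
September has 30 days (40 left).
October has 31 days (9 left).
9 days into November → November 9, 2013.

November 9, 2013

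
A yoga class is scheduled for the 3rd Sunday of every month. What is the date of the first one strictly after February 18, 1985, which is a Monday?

March 17, 1985

February 1985 starts on a Friday; its first Sunday is the 3rd, so the 3rd Sunday is the 17th — February 17, 1985.
That is not after February 18, 1985, so look at March 1985.
March 1985 starts on a Friday; its first Sunday is the 3rd, so the 3rd Sunday is the 17th — March 17, 1985.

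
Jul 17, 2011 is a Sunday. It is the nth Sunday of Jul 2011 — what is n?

3rd

Day 17 falls in week ⌈17/7⌉ of the month.
Days 1–7 hold the 1st Sunday, 8–14 the 2nd, 15–21 the 3rd, 22–28 the 4th, 29–31 the 5th.
17 is in the range for the 3rd.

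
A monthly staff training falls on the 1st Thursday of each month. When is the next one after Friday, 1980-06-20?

June 1980 starts on a Sunday, so its 1st Thursday is 1980-06-05 (4 days in).
That is not after 1980-06-20, so look at July 1980.
July 1980 starts on a Tuesday, so its 1st Thursday is 1980-07-03 (2 days in).

1980-07-03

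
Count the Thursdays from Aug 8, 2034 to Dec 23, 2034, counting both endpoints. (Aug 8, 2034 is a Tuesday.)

20

Aug 8, 2034 is a Tuesday; the first Thursday on or after it is Aug 10, 2034 (2 days later).
From Aug 10, 2034 to Dec 23, 2034: 21 + 30 + 31 + 30 + 23 = 135 days (rest of Aug, Sep, Oct, Nov, Dec).
135 ÷ 7 = 19 full weeks with remainder 2, so 19 more Thursdays after the first → 20.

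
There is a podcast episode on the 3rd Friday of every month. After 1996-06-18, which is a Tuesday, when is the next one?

June 1996 starts on a Saturday; its first Friday is the 7th, so the 3rd Friday is the 21st — 1996-06-21.
1996-06-21 is after 1996-06-18, so that is the next one.

1996-06-21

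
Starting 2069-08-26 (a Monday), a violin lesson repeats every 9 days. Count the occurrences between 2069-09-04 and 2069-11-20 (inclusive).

Occurrences land 9·i days after 2069-08-26 for i = 0, 1, 2, …
2069-09-04 is 9 days after the start; 9 ÷ 9 = 1 remainder 0. First occurrence in the window: #2 on 2069-09-04 (1×9 = 9 days in).
2069-11-20 is 86 days after the start; 86 ÷ 9 = 9 remainder 5. Last occurrence in the window: #10 on 2069-11-15.
Occurrences #2 through #10: 9 in total.

9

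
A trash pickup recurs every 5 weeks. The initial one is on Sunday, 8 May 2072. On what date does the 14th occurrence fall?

The 14th occurrence is 13 intervals after the first: 13 × 35 = 455 days after 8 May 2072.
May has 31 days — 23 days to the end of May leaves 432.
From end of May to end of 2072 is 214 days (218 left).
January has 31 days (187 left).
February has 28 days (159 left).
March has 31 days (128 left).
April has 30 days (98 left).
May has 31 days (67 left).
June has 30 days (37 left).
July has 31 days (6 left).
6 days into August → 6 August 2073.

6 August 2073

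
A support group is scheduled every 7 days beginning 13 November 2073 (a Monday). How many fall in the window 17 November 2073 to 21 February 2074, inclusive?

14

Occurrences land 7·i days after 13 November 2073 for i = 0, 1, 2, …
17 November 2073 is 4 days after the start; 4 ÷ 7 = 0 remainder 4; since the remainder is 4, round up to i = 1. First occurrence in the window: #2 on 20 November 2073 (1×7 = 7 days in).
21 February 2074 is 100 days after the start; 100 ÷ 7 = 14 remainder 2. Last occurrence in the window: #15 on 19 February 2074.
Occurrences #2 through #15: 14 in total.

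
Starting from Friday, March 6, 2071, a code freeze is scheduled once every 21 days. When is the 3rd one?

April 17, 2071

The 3rd occurrence is 2 intervals after the first: 2 × 21 = 42 days after March 6, 2071.
March has 31 days — 25 days to the end of March leaves 17.
17 days into April → April 17, 2071.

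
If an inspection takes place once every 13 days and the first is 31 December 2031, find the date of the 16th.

The 16th occurrence is 15 intervals after the first: 15 × 13 = 195 days after 31 December 2031.
December has 31 days — 0 days to the end of December leaves 195.
January has 31 days (164 left).
February has 29 days (135 left).
March has 31 days (104 left).
April has 30 days (74 left).
May has 31 days (43 left).
June has 30 days (13 left).
13 days into July → 13 July 2032.

13 July 2032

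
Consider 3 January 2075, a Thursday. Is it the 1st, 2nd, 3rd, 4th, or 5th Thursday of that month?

Day 3 falls in week ⌈3/7⌉ of the month.
Days 1–7 hold the 1st Thursday, 8–14 the 2nd, 15–21 the 3rd, 22–28 the 4th, 29–31 the 5th.
3 is in the range for the 1st.

1st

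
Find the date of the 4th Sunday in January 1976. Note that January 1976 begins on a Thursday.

January 1976 begins on a Thursday, so the first Sunday is January 4 (3 days later).
The 4th Sunday is 3 weeks later: 4 + 21 = 25.

January 25, 1976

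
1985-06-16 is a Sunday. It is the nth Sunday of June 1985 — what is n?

Day 16 falls in week ⌈16/7⌉ of the month.
Days 1–7 hold the 1st Sunday, 8–14 the 2nd, 15–21 the 3rd, 22–28 the 4th, 29–31 the 5th.
16 is in the range for the 3rd.

3rd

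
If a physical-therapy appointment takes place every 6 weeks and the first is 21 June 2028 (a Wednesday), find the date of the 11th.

15 August 2029

The 11th occurrence is 10 intervals after the first: 10 × 42 = 420 days after 21 June 2028.
June has 30 days — 9 days to the end of June leaves 411.
From end of June to end of 2028 is 184 days (227 left).
January has 31 days (196 left).
February has 28 days (168 left).
March has 31 days (137 left).
April has 30 days (107 left).
May has 31 days (76 left).
June has 30 days (46 left).
July has 31 days (15 left).
15 days into August → 15 August 2029.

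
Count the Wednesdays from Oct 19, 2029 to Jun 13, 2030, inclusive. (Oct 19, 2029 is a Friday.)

Oct 19, 2029 is a Friday; the first Wednesday on or after it is Oct 24, 2029 (5 days later).
From Oct 24, 2029 to Jun 13, 2030: 7 + 30 + 31 + 31 + 28 + 31 + 30 + 31 + 13 = 232 days (rest of Oct, Nov, Dec, Jan, Feb, Mar, Apr, May, Jun).
232 ÷ 7 = 33 full weeks with remainder 1, so 33 more Wednesdays after the first → 34.

34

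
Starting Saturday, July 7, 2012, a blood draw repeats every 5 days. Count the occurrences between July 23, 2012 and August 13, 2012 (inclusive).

Occurrences land 5·i days after July 7, 2012 for i = 0, 1, 2, …
July 23, 2012 is 16 days after the start; 16 ÷ 5 = 3 remainder 1; since the remainder is 1, round up to i = 4. First occurrence in the window: #5 on July 27, 2012 (4×5 = 20 days in).
August 13, 2012 is 37 days after the start; 37 ÷ 5 = 7 remainder 2. Last occurrence in the window: #8 on August 11, 2012.
Occurrences #5 through #8: 4 in total.

4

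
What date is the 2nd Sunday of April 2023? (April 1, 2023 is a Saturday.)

April 2023 begins on a Saturday, so the first Sunday is April 2 (1 day later).
The 2nd Sunday is 1 weeks later: 2 + 7 = 9.

2023-04-09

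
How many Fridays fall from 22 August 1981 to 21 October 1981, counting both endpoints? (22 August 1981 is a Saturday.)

8

22 August 1981 is a Saturday; the first Friday on or after it is 28 August 1981 (6 days later).
From 28 August 1981 to 21 October 1981: 3 + 30 + 21 = 54 days (rest of August, September, October).
54 ÷ 7 = 7 full weeks with remainder 5, so 7 more Fridays after the first → 8.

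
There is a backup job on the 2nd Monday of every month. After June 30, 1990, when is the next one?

June 1990 starts on a Friday; its first Monday is the 4th, so the 2nd Monday is the 11th — June 11, 1990.
That is not after June 30, 1990, so look at July 1990.
July 1990 starts on a Sunday; its first Monday is the 2nd, so the 2nd Monday is the 9th — July 9, 1990.

July 9, 1990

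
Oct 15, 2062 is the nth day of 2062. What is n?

Days in months before Oct: 31 + 28 + 31 + 30 + 31 + 30 + 31 + 31 + 30 = 273.
Plus 15 days into Oct → day 288.

288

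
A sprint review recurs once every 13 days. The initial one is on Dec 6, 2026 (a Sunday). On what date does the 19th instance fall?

The 19th occurrence is 18 intervals after the first: 18 × 13 = 234 days after Dec 6, 2026.
Dec has 31 days — 25 days to the end of Dec leaves 209.
Jan has 31 days (178 left).
Feb has 28 days (150 left).
Mar has 31 days (119 left).
Apr has 30 days (89 left).
May has 31 days (58 left).
Jun has 30 days (28 left).
28 days into Jul → Jul 28, 2027.

Jul 28, 2027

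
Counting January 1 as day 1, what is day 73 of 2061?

January has 31 days (73 − 31 = 42 remain).
February has 28 days (42 − 28 = 14 remain).
14 into March → March 14.

2061-03-14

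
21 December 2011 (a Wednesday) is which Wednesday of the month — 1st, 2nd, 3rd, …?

3rd

Day 21 falls in week ⌈21/7⌉ of the month.
Days 1–7 hold the 1st Wednesday, 8–14 the 2nd, 15–21 the 3rd, 22–28 the 4th, 29–31 the 5th.
21 is in the range for the 3rd.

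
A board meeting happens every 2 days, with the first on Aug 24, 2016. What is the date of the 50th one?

Nov 30, 2016

The 50th occurrence is 49 intervals after the first: 49 × 2 = 98 days after Aug 24, 2016.
Aug has 31 days — 7 days to the end of Aug leaves 91.
Sep has 30 days (61 left).
Oct has 31 days (30 left).
30 days into Nov → Nov 30, 2016.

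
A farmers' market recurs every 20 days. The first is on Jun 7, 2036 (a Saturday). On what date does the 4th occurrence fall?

Aug 6, 2036

The 4th occurrence is 3 intervals after the first: 3 × 20 = 60 days after Jun 7, 2036.
Jun has 30 days — 23 days to the end of Jun leaves 37.
Jul has 31 days (6 left).
6 days into Aug → Aug 6, 2036.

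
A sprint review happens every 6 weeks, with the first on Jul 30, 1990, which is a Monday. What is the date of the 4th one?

The 4th occurrence is 3 intervals after the first: 3 × 42 = 126 days after Jul 30, 1990.
Jul has 31 days — 1 day to the end of Jul leaves 125.
Aug has 31 days (94 left).
Sep has 30 days (64 left).
Oct has 31 days (33 left).
Nov has 30 days (3 left).
3 days into Dec → Dec 3, 1990.

Dec 3, 1990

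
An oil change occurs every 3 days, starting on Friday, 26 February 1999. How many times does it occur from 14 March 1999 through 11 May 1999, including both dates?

Occurrences land 3·i days after 26 February 1999 for i = 0, 1, 2, …
14 March 1999 is 16 days after the start; 16 ÷ 3 = 5 remainder 1; since the remainder is 1, round up to i = 6. First occurrence in the window: #7 on 16 March 1999 (6×3 = 18 days in).
11 May 1999 is 74 days after the start; 74 ÷ 3 = 24 remainder 2. Last occurrence in the window: #25 on 9 May 1999.
Occurrences #7 through #25: 19 in total.

19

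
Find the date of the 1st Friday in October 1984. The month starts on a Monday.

October 1984 begins on a Monday, so the first Friday is October 5 (4 days later).

5 October 1984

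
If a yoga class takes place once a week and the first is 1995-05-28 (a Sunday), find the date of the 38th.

The 38th occurrence is 37 intervals after the first: 37 × 7 = 259 days after 1995-05-28.
May has 31 days — 3 days to the end of May leaves 256.
June has 30 days (226 left).
July has 31 days (195 left).
August has 31 days (164 left).
September has 30 days (134 left).
October has 31 days (103 left).
November has 30 days (73 left).
December has 31 days (42 left).
January has 31 days (11 left).
11 days into February → 1996-02-11.

1996-02-11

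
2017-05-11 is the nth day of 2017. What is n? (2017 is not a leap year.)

Days in months before May: 31 + 28 + 31 + 30 = 120.
Plus 11 days into May → day 131.

131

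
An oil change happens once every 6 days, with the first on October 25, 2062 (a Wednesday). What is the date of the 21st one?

The 21st occurrence is 20 intervals after the first: 20 × 6 = 120 days after October 25, 2062.
October has 31 days — 6 days to the end of October leaves 114.
November has 30 days (84 left).
December has 31 days (53 left).
January has 31 days (22 left).
22 days into February → February 22, 2063.

February 22, 2063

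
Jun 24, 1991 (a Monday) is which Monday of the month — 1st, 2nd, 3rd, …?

4th

Day 24 falls in week ⌈24/7⌉ of the month.
Days 1–7 hold the 1st Monday, 8–14 the 2nd, 15–21 the 3rd, 22–28 the 4th, 29–31 the 5th.
24 is in the range for the 4th.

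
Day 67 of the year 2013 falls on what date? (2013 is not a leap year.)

2013-03-08

January has 31 days (67 − 31 = 36 remain).
February has 28 days (36 − 28 = 8 remain).
8 into March → March 8.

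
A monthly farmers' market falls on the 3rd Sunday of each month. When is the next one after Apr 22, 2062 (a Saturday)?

Apr 2062 starts on a Saturday; its first Sunday is the 2nd, so the 3rd Sunday is the 16th — Apr 16, 2062.
That is not after Apr 22, 2062, so look at May 2062.
May 2062 starts on a Monday; its first Sunday is the 7th, so the 3rd Sunday is the 21st — May 21, 2062.

May 21, 2062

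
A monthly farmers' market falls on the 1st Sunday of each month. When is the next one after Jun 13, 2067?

Jul 3, 2067

Jun 2067 starts on a Wednesday, so its 1st Sunday is Jun 5, 2067 (4 days in).
That is not after Jun 13, 2067, so look at Jul 2067.
Jul 2067 starts on a Friday, so its 1st Sunday is Jul 3, 2067 (2 days in).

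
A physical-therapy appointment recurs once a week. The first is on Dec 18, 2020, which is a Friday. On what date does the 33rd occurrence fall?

Jul 30, 2021

The 33rd occurrence is 32 intervals after the first: 32 × 7 = 224 days after Dec 18, 2020.
Dec has 31 days — 13 days to the end of Dec leaves 211.
Jan has 31 days (180 left).
Feb has 28 days (152 left).
Mar has 31 days (121 left).
Apr has 30 days (91 left).
May has 31 days (60 left).
Jun has 30 days (30 left).
30 days into Jul → Jul 30, 2021.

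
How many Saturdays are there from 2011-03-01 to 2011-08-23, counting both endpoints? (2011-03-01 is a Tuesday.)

25

2011-03-01 is a Tuesday; the first Saturday on or after it is 2011-03-05 (4 days later).
From 2011-03-05 to 2011-08-23: 26 + 30 + 31 + 30 + 31 + 23 = 171 days (rest of March, April, May, June, July, August).
171 ÷ 7 = 24 full weeks with remainder 3, so 24 more Saturdays after the first → 25.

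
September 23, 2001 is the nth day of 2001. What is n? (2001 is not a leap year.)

266

Days in months before September: 31 + 28 + 31 + 30 + 31 + 30 + 31 + 31 = 243.
Plus 23 days into September → day 266.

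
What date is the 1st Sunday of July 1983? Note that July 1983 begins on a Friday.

July 1983 begins on a Friday, so the first Sunday is July 3 (2 days later).

July 3, 1983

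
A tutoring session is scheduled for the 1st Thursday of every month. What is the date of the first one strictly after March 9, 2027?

April 1, 2027

March 2027 starts on a Monday, so its 1st Thursday is March 4, 2027 (3 days in).
That is not after March 9, 2027, so look at April 2027.
April 2027 starts on a Thursday, so its 1st Thursday is April 1, 2027.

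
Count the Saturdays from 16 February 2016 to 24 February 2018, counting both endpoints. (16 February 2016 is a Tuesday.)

16 February 2016 is a Tuesday; the first Saturday on or after it is 20 February 2016 (4 days later).
From 20 February 2016 to 24 February 2018: 315 + 365 + 55 = 735 days (rest of 2016, 2017, to 24 February 2018 in 2018).
735 ÷ 7 = 105 full weeks with remainder 0, so 105 more Saturdays after the first → 106.

106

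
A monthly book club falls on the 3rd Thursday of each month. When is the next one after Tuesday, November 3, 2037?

November 2037 starts on a Sunday; its first Thursday is the 5th, so the 3rd Thursday is the 19th — November 19, 2037.
November 19, 2037 is after November 3, 2037, so that is the next one.

November 19, 2037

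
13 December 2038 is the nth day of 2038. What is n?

347

Days in months before December: 31 + 28 + 31 + 30 + 31 + 30 + 31 + 31 + 30 + 31 + 30 = 334.
Plus 13 days into December → day 347.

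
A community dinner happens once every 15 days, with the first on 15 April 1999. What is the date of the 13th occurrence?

The 13th occurrence is 12 intervals after the first: 12 × 15 = 180 days after 15 April 1999.
April has 30 days — 15 days to the end of April leaves 165.
May has 31 days (134 left).
June has 30 days (104 left).
July has 31 days (73 left).
August has 31 days (42 left).
September has 30 days (12 left).
12 days into October → 12 October 1999.

12 October 1999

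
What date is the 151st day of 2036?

2036-05-30

January has 31 days (151 − 31 = 120 remain).
February has 29 days (120 − 29 = 91 remain).
March has 31 days (91 − 31 = 60 remain).
April has 30 days (60 − 30 = 30 remain).
30 into May → May 30.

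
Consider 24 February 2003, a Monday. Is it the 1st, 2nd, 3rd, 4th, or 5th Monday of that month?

4th

Day 24 falls in week ⌈24/7⌉ of the month.
Days 1–7 hold the 1st Monday, 8–14 the 2nd, 15–21 the 3rd, 22–28 the 4th, 29–31 the 5th.
24 is in the range for the 4th.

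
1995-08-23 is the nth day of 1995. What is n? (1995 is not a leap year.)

Days in months before August: 31 + 28 + 31 + 30 + 31 + 30 + 31 = 212.
Plus 23 days into August → day 235.

235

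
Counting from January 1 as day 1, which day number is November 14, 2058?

Days in months before November: 31 + 28 + 31 + 30 + 31 + 30 + 31 + 31 + 30 + 31 = 304.
Plus 14 days into November → day 318.

318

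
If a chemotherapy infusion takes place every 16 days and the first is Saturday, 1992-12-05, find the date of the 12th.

The 12th occurrence is 11 intervals after the first: 11 × 16 = 176 days after 1992-12-05.
December has 31 days — 26 days to the end of December leaves 150.
January has 31 days (119 left).
February has 28 days (91 left).
March has 31 days (60 left).
April has 30 days (30 left).
30 days into May → 1993-05-30.

1993-05-30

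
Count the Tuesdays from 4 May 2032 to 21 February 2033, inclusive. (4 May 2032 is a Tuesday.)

42

4 May 2032 is a Tuesday; the first Tuesday on or after it is 4 May 2032.
From 4 May 2032 to 21 February 2033: 27 + 30 + 31 + 31 + 30 + 31 + 30 + 31 + 31 + 21 = 293 days (rest of May, June, July, August, September, October, November, December, January, February).
293 ÷ 7 = 41 full weeks with remainder 6, so 41 more Tuesdays after the first → 42.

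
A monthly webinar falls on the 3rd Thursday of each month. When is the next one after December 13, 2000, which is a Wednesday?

December 21, 2000

December 2000 starts on a Friday; its first Thursday is the 7th, so the 3rd Thursday is the 21st — December 21, 2000.
December 21, 2000 is after December 13, 2000, so that is the next one.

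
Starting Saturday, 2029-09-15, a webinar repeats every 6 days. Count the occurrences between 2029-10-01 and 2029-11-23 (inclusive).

9

Occurrences land 6·i days after 2029-09-15 for i = 0, 1, 2, …
2029-10-01 is 16 days after the start; 16 ÷ 6 = 2 remainder 4; since the remainder is 4, round up to i = 3. First occurrence in the window: #4 on 2029-10-03 (3×6 = 18 days in).
2029-11-23 is 69 days after the start; 69 ÷ 6 = 11 remainder 3. Last occurrence in the window: #12 on 2029-11-20.
Occurrences #4 through #12: 9 in total.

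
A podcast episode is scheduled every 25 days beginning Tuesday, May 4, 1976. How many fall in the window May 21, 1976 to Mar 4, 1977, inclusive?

12

Occurrences land 25·i days after May 4, 1976 for i = 0, 1, 2, …
May 21, 1976 is 17 days after the start; 17 ÷ 25 = 0 remainder 17; since the remainder is 17, round up to i = 1. First occurrence in the window: #2 on May 29, 1976 (1×25 = 25 days in).
Mar 4, 1977 is 304 days after the start; 304 ÷ 25 = 12 remainder 4. Last occurrence in the window: #13 on Feb 28, 1977.
Occurrences #2 through #13: 12 in total.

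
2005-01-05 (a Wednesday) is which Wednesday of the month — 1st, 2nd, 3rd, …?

1st

Day 5 falls in week ⌈5/7⌉ of the month.
Days 1–7 hold the 1st Wednesday, 8–14 the 2nd, 15–21 the 3rd, 22–28 the 4th, 29–31 the 5th.
5 is in the range for the 1st.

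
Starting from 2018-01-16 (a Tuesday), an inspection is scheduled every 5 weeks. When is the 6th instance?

2018-07-10

The 6th occurrence is 5 intervals after the first: 5 × 35 = 175 days after 2018-01-16.
January has 31 days — 15 days to the end of January leaves 160.
February has 28 days (132 left).
March has 31 days (101 left).
April has 30 days (71 left).
May has 31 days (40 left).
June has 30 days (10 left).
10 days into July → 2018-07-10.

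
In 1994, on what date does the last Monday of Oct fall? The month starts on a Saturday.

Oct 1994 begins on a Saturday, so the first Monday is Oct 3 (2 days later).
Oct 1994 has 31 days. Adding weeks: 3, 10, 17, 24, 31 — the last one ≤ 31 is the 31st.

Oct 31, 1994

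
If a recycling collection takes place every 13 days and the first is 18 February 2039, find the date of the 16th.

1 September 2039

The 16th occurrence is 15 intervals after the first: 15 × 13 = 195 days after 18 February 2039.
February has 28 days — 10 days to the end of February leaves 185.
March has 31 days (154 left).
April has 30 days (124 left).
May has 31 days (93 left).
June has 30 days (63 left).
July has 31 days (32 left).
August has 31 days (1 left).
1 day into September → 1 September 2039.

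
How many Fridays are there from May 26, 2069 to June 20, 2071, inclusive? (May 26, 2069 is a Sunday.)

May 26, 2069 is a Sunday; the first Friday on or after it is May 31, 2069 (5 days later).
From May 31, 2069 to June 20, 2071: 214 + 365 + 171 = 750 days (rest of 2069, 2070, to June 20, 2071 in 2071).
750 ÷ 7 = 107 full weeks with remainder 1, so 107 more Fridays after the first → 108.

108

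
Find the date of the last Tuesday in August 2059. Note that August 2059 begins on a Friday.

August 2059 begins on a Friday, so the first Tuesday is August 5 (4 days later).
August 2059 has 31 days. Adding weeks: 5, 12, 19, 26 — the last one ≤ 31 is the 26th.

2059-08-26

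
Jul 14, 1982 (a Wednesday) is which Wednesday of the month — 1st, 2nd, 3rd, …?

Day 14 falls in week ⌈14/7⌉ of the month.
Days 1–7 hold the 1st Wednesday, 8–14 the 2nd, 15–21 the 3rd, 22–28 the 4th, 29–31 the 5th.
14 is in the range for the 2nd.

2nd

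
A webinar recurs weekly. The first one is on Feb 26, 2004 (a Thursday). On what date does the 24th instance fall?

The 24th occurrence is 23 intervals after the first: 23 × 7 = 161 days after Feb 26, 2004.
Feb has 29 days — 3 days to the end of Feb leaves 158.
Mar has 31 days (127 left).
Apr has 30 days (97 left).
May has 31 days (66 left).
Jun has 30 days (36 left).
Jul has 31 days (5 left).
5 days into Aug → Aug 5, 2004.

Aug 5, 2004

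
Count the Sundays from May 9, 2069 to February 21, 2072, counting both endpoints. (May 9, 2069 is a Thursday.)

146

May 9, 2069 is a Thursday; the first Sunday on or after it is May 12, 2069 (3 days later).
From May 12, 2069 to February 21, 2072: 233 + 365 + 365 + 52 = 1015 days (rest of 2069, 2070, 2071, to February 21, 2072 in 2072).
1015 ÷ 7 = 145 full weeks with remainder 0, so 145 more Sundays after the first → 146.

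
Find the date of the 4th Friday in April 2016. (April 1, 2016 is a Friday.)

April 2016 begins on a Friday, so the first Friday is April 1.
The 4th Friday is 3 weeks later: 1 + 21 = 22.

22 April 2016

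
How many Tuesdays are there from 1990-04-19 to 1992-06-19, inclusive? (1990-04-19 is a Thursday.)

113

1990-04-19 is a Thursday; the first Tuesday on or after it is 1990-04-24 (5 days later).
From 1990-04-24 to 1992-06-19: 251 + 365 + 171 = 787 days (rest of 1990, 1991, to 1992-06-19 in 1992).
787 ÷ 7 = 112 full weeks with remainder 3, so 112 more Tuesdays after the first → 113.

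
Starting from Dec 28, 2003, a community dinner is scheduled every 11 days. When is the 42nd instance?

The 42nd occurrence is 41 intervals after the first: 41 × 11 = 451 days after Dec 28, 2003.
Dec has 31 days — 3 days to the end of Dec leaves 448.
2004 has 366 days (82 left).
Jan has 31 days (51 left).
Feb has 28 days (23 left).
23 days into Mar → Mar 23, 2005.

Mar 23, 2005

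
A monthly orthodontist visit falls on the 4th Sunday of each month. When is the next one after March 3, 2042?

March 2042 starts on a Saturday; its first Sunday is the 2nd, so the 4th Sunday is the 23rd — March 23, 2042.
March 23, 2042 is after March 3, 2042, so that is the next one.

March 23, 2042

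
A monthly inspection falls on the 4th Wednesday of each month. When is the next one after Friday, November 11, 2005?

November 2005 starts on a Tuesday; its first Wednesday is the 2nd, so the 4th Wednesday is the 23rd — November 23, 2005.
November 23, 2005 is after November 11, 2005, so that is the next one.

November 23, 2005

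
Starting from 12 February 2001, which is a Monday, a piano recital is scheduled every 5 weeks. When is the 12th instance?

4 March 2002

The 12th occurrence is 11 intervals after the first: 11 × 35 = 385 days after 12 February 2001.
February has 28 days — 16 days to the end of February leaves 369.
March has 31 days (338 left).
April has 30 days (308 left).
May has 31 days (277 left).
June has 30 days (247 left).
July has 31 days (216 left).
August has 31 days (185 left).
September has 30 days (155 left).
October has 31 days (124 left).
November has 30 days (94 left).
December has 31 days (63 left).
January has 31 days (32 left).
February has 28 days (4 left).
4 days into March → 4 March 2002.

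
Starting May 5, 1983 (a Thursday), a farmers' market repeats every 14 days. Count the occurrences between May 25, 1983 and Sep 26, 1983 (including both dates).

9

Occurrences land 14·i days after May 5, 1983 for i = 0, 1, 2, …
May 25, 1983 is 20 days after the start; 20 ÷ 14 = 1 remainder 6; since the remainder is 6, round up to i = 2. First occurrence in the window: #3 on Jun 2, 1983 (2×14 = 28 days in).
Sep 26, 1983 is 144 days after the start; 144 ÷ 14 = 10 remainder 4. Last occurrence in the window: #11 on Sep 22, 1983.
Occurrences #3 through #11: 9 in total.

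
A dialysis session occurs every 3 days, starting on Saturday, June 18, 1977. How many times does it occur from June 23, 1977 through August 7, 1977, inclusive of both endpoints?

Occurrences land 3·i days after June 18, 1977 for i = 0, 1, 2, …
June 23, 1977 is 5 days after the start; 5 ÷ 3 = 1 remainder 2; since the remainder is 2, round up to i = 2. First occurrence in the window: #3 on June 24, 1977 (2×3 = 6 days in).
August 7, 1977 is 50 days after the start; 50 ÷ 3 = 16 remainder 2. Last occurrence in the window: #17 on August 5, 1977.
Occurrences #3 through #17: 15 in total.

15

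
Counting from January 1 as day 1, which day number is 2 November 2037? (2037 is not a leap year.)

306

Days in months before November: 31 + 28 + 31 + 30 + 31 + 30 + 31 + 31 + 30 + 31 = 304.
Plus 2 days into November → day 306.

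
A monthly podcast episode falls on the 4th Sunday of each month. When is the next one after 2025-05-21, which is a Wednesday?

2025-05-25

May 2025 starts on a Thursday; its first Sunday is the 4th, so the 4th Sunday is the 25th — 2025-05-25.
2025-05-25 is after 2025-05-21, so that is the next one.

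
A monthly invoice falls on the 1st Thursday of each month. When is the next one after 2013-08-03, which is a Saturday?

2013-09-05

August 2013 starts on a Thursday, so its 1st Thursday is 2013-08-01.
That is not after 2013-08-03, so look at September 2013.
September 2013 starts on a Sunday, so its 1st Thursday is 2013-09-05 (4 days in).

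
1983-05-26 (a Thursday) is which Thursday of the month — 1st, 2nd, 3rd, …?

4th

Day 26 falls in week ⌈26/7⌉ of the month.
Days 1–7 hold the 1st Thursday, 8–14 the 2nd, 15–21 the 3rd, 22–28 the 4th, 29–31 the 5th.
26 is in the range for the 4th.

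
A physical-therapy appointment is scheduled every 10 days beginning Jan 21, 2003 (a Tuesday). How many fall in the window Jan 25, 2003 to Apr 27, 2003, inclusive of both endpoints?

Occurrences land 10·i days after Jan 21, 2003 for i = 0, 1, 2, …
Jan 25, 2003 is 4 days after the start; 4 ÷ 10 = 0 remainder 4; since the remainder is 4, round up to i = 1. First occurrence in the window: #2 on Jan 31, 2003 (1×10 = 10 days in).
Apr 27, 2003 is 96 days after the start; 96 ÷ 10 = 9 remainder 6. Last occurrence in the window: #10 on Apr 21, 2003.
Occurrences #2 through #10: 9 in total.

9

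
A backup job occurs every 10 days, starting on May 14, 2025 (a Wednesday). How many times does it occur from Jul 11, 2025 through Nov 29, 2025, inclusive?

14

Occurrences land 10·i days after May 14, 2025 for i = 0, 1, 2, …
Jul 11, 2025 is 58 days after the start; 58 ÷ 10 = 5 remainder 8; since the remainder is 8, round up to i = 6. First occurrence in the window: #7 on Jul 13, 2025 (6×10 = 60 days in).
Nov 29, 2025 is 199 days after the start; 199 ÷ 10 = 19 remainder 9. Last occurrence in the window: #20 on Nov 20, 2025.
Occurrences #7 through #20: 14 in total.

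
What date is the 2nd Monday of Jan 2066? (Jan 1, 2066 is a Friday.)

Jan 2066 begins on a Friday, so the first Monday is Jan 4 (3 days later).
The 2nd Monday is 1 weeks later: 4 + 7 = 11.

Jan 11, 2066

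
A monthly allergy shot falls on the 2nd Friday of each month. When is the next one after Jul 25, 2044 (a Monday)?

Jul 2044 starts on a Friday; its first Friday is the 1st, so the 2nd Friday is the 8th — Jul 8, 2044.
That is not after Jul 25, 2044, so look at Aug 2044.
Aug 2044 starts on a Monday; its first Friday is the 5th, so the 2nd Friday is the 12th — Aug 12, 2044.

Aug 12, 2044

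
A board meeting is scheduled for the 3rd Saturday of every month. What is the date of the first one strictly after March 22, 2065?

March 2065 starts on a Sunday; its first Saturday is the 7th, so the 3rd Saturday is the 21st — March 21, 2065.
That is not after March 22, 2065, so look at April 2065.
April 2065 starts on a Wednesday; its first Saturday is the 4th, so the 3rd Saturday is the 18th — April 18, 2065.

April 18, 2065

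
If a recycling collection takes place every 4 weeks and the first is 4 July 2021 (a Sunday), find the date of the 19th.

The 19th occurrence is 18 intervals after the first: 18 × 28 = 504 days after 4 July 2021.
July has 31 days — 27 days to the end of July leaves 477.
From end of July to end of 2021 is 153 days (324 left).
January has 31 days (293 left).
February has 28 days (265 left).
March has 31 days (234 left).
April has 30 days (204 left).
May has 31 days (173 left).
June has 30 days (143 left).
July has 31 days (112 left).
August has 31 days (81 left).
September has 30 days (51 left).
October has 31 days (20 left).
20 days into November → 20 November 2022.

20 November 2022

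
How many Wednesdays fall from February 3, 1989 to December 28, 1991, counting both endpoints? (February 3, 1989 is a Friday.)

February 3, 1989 is a Friday; the first Wednesday on or after it is February 8, 1989 (5 days later).
From February 8, 1989 to December 28, 1991: 326 + 365 + 362 = 1053 days (rest of 1989, 1990, to December 28, 1991 in 1991).
1053 ÷ 7 = 150 full weeks with remainder 3, so 150 more Wednesdays after the first → 151.

151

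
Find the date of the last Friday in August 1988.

August 1988 begins on a Monday, so the first Friday is August 5 (4 days later).
August 1988 has 31 days. Adding weeks: 5, 12, 19, 26 — the last one ≤ 31 is the 26th.

26 August 1988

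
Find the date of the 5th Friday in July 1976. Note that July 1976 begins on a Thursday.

July 1976 begins on a Thursday, so the first Friday is July 2 (1 day later).
The 5th Friday is 4 weeks later: 2 + 28 = 30.

1976-07-30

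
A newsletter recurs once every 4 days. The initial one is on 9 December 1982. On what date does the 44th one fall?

The 44th occurrence is 43 intervals after the first: 43 × 4 = 172 days after 9 December 1982.
December has 31 days — 22 days to the end of December leaves 150.
January has 31 days (119 left).
February has 28 days (91 left).
March has 31 days (60 left).
April has 30 days (30 left).
30 days into May → 30 May 1983.

30 May 1983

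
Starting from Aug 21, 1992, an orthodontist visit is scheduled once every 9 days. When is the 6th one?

Oct 5, 1992

The 6th occurrence is 5 intervals after the first: 5 × 9 = 45 days after Aug 21, 1992.
Aug has 31 days — 10 days to the end of Aug leaves 35.
Sep has 30 days (5 left).
5 days into Oct → Oct 5, 1992.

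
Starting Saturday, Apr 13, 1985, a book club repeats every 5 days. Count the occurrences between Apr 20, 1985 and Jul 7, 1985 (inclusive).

16

Occurrences land 5·i days after Apr 13, 1985 for i = 0, 1, 2, …
Apr 20, 1985 is 7 days after the start; 7 ÷ 5 = 1 remainder 2; since the remainder is 2, round up to i = 2. First occurrence in the window: #3 on Apr 23, 1985 (2×5 = 10 days in).
Jul 7, 1985 is 85 days after the start; 85 ÷ 5 = 17 remainder 0. Last occurrence in the window: #18 on Jul 7, 1985.
Occurrences #3 through #18: 16 in total.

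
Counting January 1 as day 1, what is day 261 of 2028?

2028-09-17

January has 31 days (261 − 31 = 230 remain).
February has 29 days (230 − 29 = 201 remain).
March has 31 days (201 − 31 = 170 remain).
April has 30 days (170 − 30 = 140 remain).
May has 31 days (140 − 31 = 109 remain).
June has 30 days (109 − 30 = 79 remain).
July has 31 days (79 − 31 = 48 remain).
August has 31 days (48 − 31 = 17 remain).
17 into September → September 17.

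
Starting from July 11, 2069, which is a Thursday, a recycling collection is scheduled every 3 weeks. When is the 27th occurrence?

January 8, 2071

The 27th occurrence is 26 intervals after the first: 26 × 21 = 546 days after July 11, 2069.
July has 31 days — 20 days to the end of July leaves 526.
From end of July to end of 2069 is 153 days (373 left).
2070 has 365 days (8 left).
8 days into January → January 8, 2071.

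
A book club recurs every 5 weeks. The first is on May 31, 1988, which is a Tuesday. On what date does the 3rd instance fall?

August 9, 1988

The 3rd occurrence is 2 intervals after the first: 2 × 35 = 70 days after May 31, 1988.
May has 31 days — 0 days to the end of May leaves 70.
June has 30 days (40 left).
July has 31 days (9 left).
9 days into August → August 9, 1988.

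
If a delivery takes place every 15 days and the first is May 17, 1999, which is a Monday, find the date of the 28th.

The 28th occurrence is 27 intervals after the first: 27 × 15 = 405 days after May 17, 1999.
May has 31 days — 14 days to the end of May leaves 391.
June has 30 days (361 left).
July has 31 days (330 left).
August has 31 days (299 left).
September has 30 days (269 left).
October has 31 days (238 left).
November has 30 days (208 left).
December has 31 days (177 left).
January has 31 days (146 left).
February has 29 days (117 left).
March has 31 days (86 left).
April has 30 days (56 left).
May has 31 days (25 left).
25 days into June → June 25, 2000.

June 25, 2000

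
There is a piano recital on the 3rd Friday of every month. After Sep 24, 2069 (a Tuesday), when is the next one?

Oct 18, 2069

Sep 2069 starts on a Sunday; its first Friday is the 6th, so the 3rd Friday is the 20th — Sep 20, 2069.
That is not after Sep 24, 2069, so look at Oct 2069.
Oct 2069 starts on a Tuesday; its first Friday is the 4th, so the 3rd Friday is the 18th — Oct 18, 2069.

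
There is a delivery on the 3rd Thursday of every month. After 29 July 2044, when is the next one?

18 August 2044

July 2044 starts on a Friday; its first Thursday is the 7th, so the 3rd Thursday is the 21st — 21 July 2044.
That is not after 29 July 2044, so look at August 2044.
August 2044 starts on a Monday; its first Thursday is the 4th, so the 3rd Thursday is the 18th — 18 August 2044.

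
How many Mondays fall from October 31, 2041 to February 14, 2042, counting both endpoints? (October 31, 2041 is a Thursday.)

15

October 31, 2041 is a Thursday; the first Monday on or after it is November 4, 2041 (4 days later).
From November 4, 2041 to February 14, 2042: 26 + 31 + 31 + 14 = 102 days (rest of November, December, January, February).
102 ÷ 7 = 14 full weeks with remainder 4, so 14 more Mondays after the first → 15.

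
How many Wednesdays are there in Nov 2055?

4

Nov 1, 2055 is a Monday; the first Wednesday on or after it is Nov 3, 2055 (2 days later).
From Nov 3, 2055 to Nov 30, 2055 is 30 − 3 = 27 days.
27 ÷ 7 = 3 full weeks with remainder 6, so 3 more Wednesdays after the first → 4.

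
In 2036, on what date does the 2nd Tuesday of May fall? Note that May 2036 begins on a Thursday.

May 13, 2036

May 2036 begins on a Thursday, so the first Tuesday is May 6 (5 days later).
The 2nd Tuesday is 1 weeks later: 6 + 7 = 13.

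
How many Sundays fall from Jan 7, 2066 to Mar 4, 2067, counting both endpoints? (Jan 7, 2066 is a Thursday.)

Jan 7, 2066 is a Thursday; the first Sunday on or after it is Jan 10, 2066 (3 days later).
From Jan 10, 2066 to Mar 4, 2067: 355 + 63 = 418 days (rest of 2066, to Mar 4, 2067 in 2067).
418 ÷ 7 = 59 full weeks with remainder 5, so 59 more Sundays after the first → 60.

60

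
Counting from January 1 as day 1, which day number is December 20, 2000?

Days in months before December: 31 + 29 + 31 + 30 + 31 + 30 + 31 + 31 + 30 + 31 + 30 = 335.
Plus 20 days into December → day 355.

355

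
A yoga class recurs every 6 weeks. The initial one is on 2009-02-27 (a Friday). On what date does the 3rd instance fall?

The 3rd occurrence is 2 intervals after the first: 2 × 42 = 84 days after 2009-02-27.
February has 28 days — 1 day to the end of February leaves 83.
March has 31 days (52 left).
April has 30 days (22 left).
22 days into May → 2009-05-22.

2009-05-22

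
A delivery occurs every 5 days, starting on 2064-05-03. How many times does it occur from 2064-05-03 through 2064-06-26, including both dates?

11

Occurrences land 5·i days after 2064-05-03 for i = 0, 1, 2, …
The window opens on the start date, so the first occurrence inside is #1 on 2064-05-03.
2064-06-26 is 54 days after the start; 54 ÷ 5 = 10 remainder 4. Last occurrence in the window: #11 on 2064-06-22.
Occurrences #1 through #11: 11 in total.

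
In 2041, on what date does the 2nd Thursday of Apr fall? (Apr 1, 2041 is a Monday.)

Apr 2041 begins on a Monday, so the first Thursday is Apr 4 (3 days later).
The 2nd Thursday is 1 weeks later: 4 + 7 = 11.

Apr 11, 2041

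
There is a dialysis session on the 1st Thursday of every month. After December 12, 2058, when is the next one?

December 2058 starts on a Sunday, so its 1st Thursday is December 5, 2058 (4 days in).
That is not after December 12, 2058, so look at January 2059.
January 2059 starts on a Wednesday, so its 1st Thursday is January 2, 2059 (1 day in).

January 2, 2059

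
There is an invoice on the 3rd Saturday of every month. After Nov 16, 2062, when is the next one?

Nov 18, 2062

Nov 2062 starts on a Wednesday; its first Saturday is the 4th, so the 3rd Saturday is the 18th — Nov 18, 2062.
Nov 18, 2062 is after Nov 16, 2062, so that is the next one.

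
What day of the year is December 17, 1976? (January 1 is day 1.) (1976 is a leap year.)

Days in months before December: 31 + 29 + 31 + 30 + 31 + 30 + 31 + 31 + 30 + 31 + 30 = 335.
Plus 17 days into December → day 352.

352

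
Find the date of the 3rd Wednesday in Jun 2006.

The first Wednesday of Jun 2006 is Jun 7.
The 3rd Wednesday is 2 weeks later: 7 + 14 = 21.

Jun 21, 2006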